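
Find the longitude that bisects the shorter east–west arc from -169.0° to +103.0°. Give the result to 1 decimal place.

Signed shortest Δλ from -169.0° to +103.0° is -88.0°.
Midpoint longitude = -169.0° + (-88.0°)/2 = -169.0° − 44.0° = -213.0°.
Normalise into (−180°, 180°]: +147.0°.
(The naïve average (-169.0 + +103.0)/2 = -33.0° is on the wrong side of the globe.)

+147.0°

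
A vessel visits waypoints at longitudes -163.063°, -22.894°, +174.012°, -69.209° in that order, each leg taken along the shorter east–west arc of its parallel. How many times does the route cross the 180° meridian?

Leg 1: -163.063° → -22.894°, shortest Δλ = 140.169° (east) — does not cross 180°.
Leg 2: -22.894° → +174.012°, shortest Δλ = -163.094° (west) — crosses 180°.
Leg 3: +174.012° → -69.209°, shortest Δλ = 116.779° (east) — crosses 180°.
Total crossings: 2.

2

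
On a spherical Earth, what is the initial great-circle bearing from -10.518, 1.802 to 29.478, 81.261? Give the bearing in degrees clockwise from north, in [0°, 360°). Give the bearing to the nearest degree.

Δλ = 81.261 − 1.802 = 79.459°.
θ = atan2( sin Δλ · cos φ₂ , cos φ₁ · sin φ₂ − sin φ₁ · cos φ₂ · cos Δλ )
  = atan2(0.85585, 0.51289) = 59.067° → normalised to [0°, 360°): 59.067°.

59°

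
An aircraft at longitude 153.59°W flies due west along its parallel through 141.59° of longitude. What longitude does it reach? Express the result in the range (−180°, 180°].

Start at -153.59°; shift −141.59° → -295.18°.
-295.18° lies outside (−180°, 180°]; add 360° → +64.82°.

64.82°E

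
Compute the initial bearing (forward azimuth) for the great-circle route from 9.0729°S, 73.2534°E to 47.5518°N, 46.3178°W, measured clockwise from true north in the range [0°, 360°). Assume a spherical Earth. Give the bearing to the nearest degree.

319°

Δλ = -46.3178 − 73.2534 = -119.5712°.
θ = atan2( sin Δλ · cos φ₂ , cos φ₁ · sin φ₂ − sin φ₁ · cos φ₂ · cos Δλ )
  = atan2(-0.58701, 0.67613) = -40.964° → normalised to [0°, 360°): 319.036°.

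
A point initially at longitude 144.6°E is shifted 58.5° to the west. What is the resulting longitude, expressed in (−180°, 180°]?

Start at +144.6°; shift −58.5° → +86.1°.
+86.1° already lies in (−180°, 180°].

86.1°E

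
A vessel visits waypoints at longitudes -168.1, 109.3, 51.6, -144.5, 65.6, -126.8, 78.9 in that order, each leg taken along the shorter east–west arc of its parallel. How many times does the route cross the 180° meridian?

5

Leg 1: -168.1° → +109.3°, shortest Δλ = -82.6° (west) — crosses 180°.
Leg 2: +109.3° → +51.6°, shortest Δλ = -57.7° (west) — does not cross 180°.
Leg 3: +51.6° → -144.5°, shortest Δλ = 163.9° (east) — crosses 180°.
Leg 4: -144.5° → +65.6°, shortest Δλ = -149.9° (west) — crosses 180°.
Leg 5: +65.6° → -126.8°, shortest Δλ = 167.6° (east) — crosses 180°.
Leg 6: -126.8° → +78.9°, shortest Δλ = -154.3° (west) — crosses 180°.
Total crossings: 5.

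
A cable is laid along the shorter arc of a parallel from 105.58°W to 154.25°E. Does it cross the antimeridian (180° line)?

Naïve |154.25 − -105.58| = 259.83° > 180°, so the shorter arc goes the other way round — across 180°.
Signed shortest Δλ = ((154.25 − -105.58 + 180) mod 360) − 180 = -100.17°.
Going west by 100.17° from -105.58° passes through 180° before reaching +154.25°.

Yes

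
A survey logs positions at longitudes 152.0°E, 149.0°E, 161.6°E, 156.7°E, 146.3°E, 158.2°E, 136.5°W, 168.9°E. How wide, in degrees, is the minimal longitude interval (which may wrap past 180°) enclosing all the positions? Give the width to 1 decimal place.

Sort the longitudes: -136.5°, +146.3°, +149.0°, +152.0°, +156.7°, +158.2°, +161.6°, +168.9°.
Eastward gaps between consecutive values (wrapping around): 282.8°, 2.7°, 3.0°, 4.7°, 1.5°, 3.4°, 7.3°, 54.6°.
Largest gap = 282.8° ⇒ minimal covering band is its complement: 360° − 282.8° = 77.2°.
Band runs from +146.3° eastward to -136.5°, crossing the antimeridian.

77.2°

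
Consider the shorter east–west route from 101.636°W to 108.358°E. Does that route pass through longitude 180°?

Yes

Naïve |108.358 − -101.636| = 209.994° > 180°, so the shorter arc goes the other way round — across 180°.
Signed shortest Δλ = ((108.358 − -101.636 + 180) mod 360) − 180 = -150.006°.
Going west by 150.006° from -101.636° passes through 180° before reaching +108.358°.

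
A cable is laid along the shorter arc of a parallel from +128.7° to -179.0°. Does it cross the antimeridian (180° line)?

Naïve |-179.0 − 128.7| = 307.7° > 180°, so the shorter arc goes the other way round — across 180°.
Signed shortest Δλ = ((-179.0 − 128.7 + 180) mod 360) − 180 = 52.3°.
Going east by 52.3° from +128.7° passes through 180° before reaching -179.0°.

Yes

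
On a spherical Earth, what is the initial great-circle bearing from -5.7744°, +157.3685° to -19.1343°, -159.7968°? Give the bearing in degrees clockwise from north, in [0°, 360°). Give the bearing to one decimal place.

111.8°

Δλ = -159.7968 − 157.3685 = -317.1653°; wrapped into (−180°, 180°]: 42.8347°.
θ = atan2( sin Δλ · cos φ₂ , cos φ₁ · sin φ₂ − sin φ₁ · cos φ₂ · cos Δλ )
  = atan2(0.64232, -0.25642) = 111.762° → normalised to [0°, 360°): 111.762°.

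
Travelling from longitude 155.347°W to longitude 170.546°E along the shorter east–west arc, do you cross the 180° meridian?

Naïve |170.546 − -155.347| = 325.893° > 180°, so the shorter arc goes the other way round — across 180°.
Signed shortest Δλ = ((170.546 − -155.347 + 180) mod 360) − 180 = -34.107°.
Going west by 34.107° from -155.347° passes through 180° before reaching +170.546°.

Yes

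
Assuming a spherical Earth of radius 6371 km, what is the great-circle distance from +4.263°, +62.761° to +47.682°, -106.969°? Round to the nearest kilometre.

14152 km

Δλ = -106.969 − 62.761 = -169.730°.
Δφ = 47.682 − 4.263 = 43.419°.
a = sin²(Δφ/2) + cos φ₁ · cos φ₂ · sin²(Δλ/2) = 0.802831.
c = 2·atan2(√a, √(1−a)) = 2.22139 rad → d = 6371·c ≈ 14152.49 km.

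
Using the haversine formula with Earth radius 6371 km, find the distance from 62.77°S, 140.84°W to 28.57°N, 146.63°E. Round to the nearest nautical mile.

Δλ = 146.63 − -140.84 = 287.47°; wrapped into (−180°, 180°]: -72.53°.
Δφ = 28.57 − -62.77 = 91.34°.
a = sin²(Δφ/2) + cos φ₁ · cos φ₂ · sin²(Δλ/2) = 0.652298.
c = 2·atan2(√a, √(1−a)) = 1.88031 rad → d = 6371·c ≈ 11979.46 km ≈ 6468.39 nmi.

6468 nmi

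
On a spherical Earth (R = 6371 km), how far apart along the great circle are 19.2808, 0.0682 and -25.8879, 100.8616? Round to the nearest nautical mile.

Δλ = 100.8616 − 0.0682 = 100.7934°.
Δφ = -25.8879 − 19.2808 = -45.1687°.
a = sin²(Δφ/2) + cos φ₁ · cos φ₂ · sin²(Δλ/2) = 0.651597.
c = 2·atan2(√a, √(1−a)) = 1.87884 rad → d = 6371·c ≈ 11970.09 km ≈ 6463.33 nmi.

6463 nmi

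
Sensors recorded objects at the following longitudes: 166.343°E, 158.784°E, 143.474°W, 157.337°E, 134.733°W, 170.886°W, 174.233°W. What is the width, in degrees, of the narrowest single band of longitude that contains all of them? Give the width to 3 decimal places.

67.930°

Sort the longitudes: -174.233°, -170.886°, -143.474°, -134.733°, +157.337°, +158.784°, +166.343°.
Eastward gaps between consecutive values (wrapping around): 3.347°, 27.412°, 8.741°, 292.070°, 1.447°, 7.559°, 19.424°.
Largest gap = 292.070° ⇒ minimal covering band is its complement: 360° − 292.070° = 67.930°.
Band runs from +157.337° eastward to -134.733°, crossing the antimeridian.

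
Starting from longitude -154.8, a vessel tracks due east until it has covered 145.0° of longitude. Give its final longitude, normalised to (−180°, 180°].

Start at -154.8°; shift +145.0° → -9.8°.
-9.8° already lies in (−180°, 180°].

-9.8°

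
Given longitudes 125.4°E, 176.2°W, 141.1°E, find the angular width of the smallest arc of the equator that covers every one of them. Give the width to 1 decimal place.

Sort the longitudes: -176.2°, +125.4°, +141.1°.
Eastward gaps between consecutive values (wrapping around): 301.6°, 15.7°, 42.7°.
Largest gap = 301.6° ⇒ minimal covering band is its complement: 360° − 301.6° = 58.4°.
Band runs from +125.4° eastward to -176.2°, crossing the antimeridian.

58.4°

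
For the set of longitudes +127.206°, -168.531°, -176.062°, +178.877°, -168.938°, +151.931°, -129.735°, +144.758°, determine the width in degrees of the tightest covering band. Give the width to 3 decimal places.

Sort the longitudes: -176.062°, -168.938°, -168.531°, -129.735°, +127.206°, +144.758°, +151.931°, +178.877°.
Eastward gaps between consecutive values (wrapping around): 7.124°, 0.407°, 38.796°, 256.941°, 17.552°, 7.173°, 26.946°, 5.061°.
Largest gap = 256.941° ⇒ minimal covering band is its complement: 360° − 256.941° = 103.059°.
Band runs from +127.206° eastward to -129.735°, crossing the antimeridian.

103.059°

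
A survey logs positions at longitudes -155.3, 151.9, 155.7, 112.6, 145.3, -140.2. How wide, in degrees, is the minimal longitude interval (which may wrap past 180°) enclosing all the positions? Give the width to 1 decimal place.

107.2°

Sort the longitudes: -155.3°, -140.2°, +112.6°, +145.3°, +151.9°, +155.7°.
Eastward gaps between consecutive values (wrapping around): 15.1°, 252.8°, 32.7°, 6.6°, 3.8°, 49.0°.
Largest gap = 252.8° ⇒ minimal covering band is its complement: 360° − 252.8° = 107.2°.
Band runs from +112.6° eastward to -140.2°, crossing the antimeridian.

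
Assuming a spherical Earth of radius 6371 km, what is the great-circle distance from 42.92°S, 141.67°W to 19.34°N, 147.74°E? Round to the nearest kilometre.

9981 km

Δλ = 147.74 − -141.67 = 289.41°; wrapped into (−180°, 180°]: -70.59°.
Δφ = 19.34 − -42.92 = 62.26°.
a = sin²(Δφ/2) + cos φ₁ · cos φ₂ · sin²(Δλ/2) = 0.497945.
c = 2·atan2(√a, √(1−a)) = 1.56669 rad → d = 6371·c ≈ 9981.36 km.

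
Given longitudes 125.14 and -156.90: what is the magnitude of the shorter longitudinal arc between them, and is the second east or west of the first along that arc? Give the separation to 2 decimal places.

Raw difference: -156.90 − 125.14 = -282.04°.
Normalise into (−180°, 180°]: -282.04° + 360° = 77.96°.
Positive ⇒ the second point lies to the east; separation 77.96°.

77.96° east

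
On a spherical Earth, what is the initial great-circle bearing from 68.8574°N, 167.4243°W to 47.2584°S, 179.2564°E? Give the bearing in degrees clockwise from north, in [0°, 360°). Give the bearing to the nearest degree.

190°

Δλ = 179.2564 − -167.4243 = 346.6807°; wrapped into (−180°, 180°]: -13.3193°.
θ = atan2( sin Δλ · cos φ₂ , cos φ₁ · sin φ₂ − sin φ₁ · cos φ₂ · cos Δλ )
  = atan2(-0.15636, -0.88088) = -169.935° → normalised to [0°, 360°): 190.065°.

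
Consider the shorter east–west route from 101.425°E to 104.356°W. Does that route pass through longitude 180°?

Naïve |-104.356 − 101.425| = 205.781° > 180°, so the shorter arc goes the other way round — across 180°.
Signed shortest Δλ = ((-104.356 − 101.425 + 180) mod 360) − 180 = 154.219°.
Going east by 154.219° from +101.425° passes through 180° before reaching -104.356°.

Yes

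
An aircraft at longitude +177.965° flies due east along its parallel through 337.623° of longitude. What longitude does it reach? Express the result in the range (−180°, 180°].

+155.588°

Start at +177.965°; shift +337.623° → +515.588°.
+515.588° lies outside (−180°, 180°]; subtract 360° → +155.588°.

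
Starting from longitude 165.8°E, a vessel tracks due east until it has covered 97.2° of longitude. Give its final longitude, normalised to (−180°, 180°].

97.0°W

Start at +165.8°; shift +97.2° → +263.0°.
+263.0° lies outside (−180°, 180°]; subtract 360° → -97.0°.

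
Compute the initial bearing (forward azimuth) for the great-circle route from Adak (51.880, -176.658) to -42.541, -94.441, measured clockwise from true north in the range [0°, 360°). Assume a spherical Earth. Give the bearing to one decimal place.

Δλ = -94.441 − -176.658 = 82.217°.
θ = atan2( sin Δλ · cos φ₂ , cos φ₁ · sin φ₂ − sin φ₁ · cos φ₂ · cos Δλ )
  = atan2(0.73001, -0.49587) = 124.187° → normalised to [0°, 360°): 124.187°.

124.2°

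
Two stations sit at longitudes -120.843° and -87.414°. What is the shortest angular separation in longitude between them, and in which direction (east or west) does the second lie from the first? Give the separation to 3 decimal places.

33.429° east

Raw difference: -87.414 − -120.843 = 33.429°.
Normalise into (−180°, 180°]: 33.429° stays 33.429°.
Positive ⇒ the second point lies to the east; separation 33.429°.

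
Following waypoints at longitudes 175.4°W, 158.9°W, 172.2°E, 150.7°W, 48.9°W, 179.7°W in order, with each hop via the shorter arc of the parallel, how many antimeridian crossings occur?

2

Leg 1: -175.4° → -158.9°, shortest Δλ = 16.5° (east) — does not cross 180°.
Leg 2: -158.9° → +172.2°, shortest Δλ = -28.9° (west) — crosses 180°.
Leg 3: +172.2° → -150.7°, shortest Δλ = 37.1° (east) — crosses 180°.
Leg 4: -150.7° → -48.9°, shortest Δλ = 101.8° (east) — does not cross 180°.
Leg 5: -48.9° → -179.7°, shortest Δλ = -130.8° (west) — does not cross 180°.
Total crossings: 2.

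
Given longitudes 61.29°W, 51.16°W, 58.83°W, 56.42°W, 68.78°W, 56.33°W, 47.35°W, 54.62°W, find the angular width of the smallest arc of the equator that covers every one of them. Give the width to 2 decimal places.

21.43°

Sort the longitudes: -68.78°, -61.29°, -58.83°, -56.42°, -56.33°, -54.62°, -51.16°, -47.35°.
Eastward gaps between consecutive values (wrapping around): 7.49°, 2.46°, 2.41°, 0.09°, 1.71°, 3.46°, 3.81°, 338.57°.
Largest gap = 338.57° ⇒ minimal covering band is its complement: 360° − 338.57° = 21.43°.
Band runs from -68.78° eastward to -47.35°.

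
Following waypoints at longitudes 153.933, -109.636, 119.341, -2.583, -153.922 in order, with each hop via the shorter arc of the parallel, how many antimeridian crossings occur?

Leg 1: +153.933° → -109.636°, shortest Δλ = 96.431° (east) — crosses 180°.
Leg 2: -109.636° → +119.341°, shortest Δλ = -131.023° (west) — crosses 180°.
Leg 3: +119.341° → -2.583°, shortest Δλ = -121.924° (west) — does not cross 180°.
Leg 4: -2.583° → -153.922°, shortest Δλ = -151.339° (west) — does not cross 180°.
Total crossings: 2.

2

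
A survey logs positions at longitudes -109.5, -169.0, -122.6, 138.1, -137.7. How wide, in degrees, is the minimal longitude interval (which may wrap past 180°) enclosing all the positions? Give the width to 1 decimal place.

Sort the longitudes: -169.0°, -137.7°, -122.6°, -109.5°, +138.1°.
Eastward gaps between consecutive values (wrapping around): 31.3°, 15.1°, 13.1°, 247.6°, 52.9°.
Largest gap = 247.6° ⇒ minimal covering band is its complement: 360° − 247.6° = 112.4°.
Band runs from +138.1° eastward to -109.5°, crossing the antimeridian.

112.4°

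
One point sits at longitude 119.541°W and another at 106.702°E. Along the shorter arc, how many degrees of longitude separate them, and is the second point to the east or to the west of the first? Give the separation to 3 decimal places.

Raw difference: 106.702 − -119.541 = 226.243°.
Normalise into (−180°, 180°]: 226.243° − 360° = -133.757°.
Negative ⇒ the second point lies to the west; separation 133.757°.

133.757° west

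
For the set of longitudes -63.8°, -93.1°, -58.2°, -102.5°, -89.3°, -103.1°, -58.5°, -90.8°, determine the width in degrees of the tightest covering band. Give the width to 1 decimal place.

Sort the longitudes: -103.1°, -102.5°, -93.1°, -90.8°, -89.3°, -63.8°, -58.5°, -58.2°.
Eastward gaps between consecutive values (wrapping around): 0.6°, 9.4°, 2.3°, 1.5°, 25.5°, 5.3°, 0.3°, 315.1°.
Largest gap = 315.1° ⇒ minimal covering band is its complement: 360° − 315.1° = 44.9°.
Band runs from -103.1° eastward to -58.2°.

44.9°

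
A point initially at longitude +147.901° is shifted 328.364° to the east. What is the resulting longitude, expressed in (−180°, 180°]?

+116.265°

Start at +147.901°; shift +328.364° → +476.265°.
+476.265° lies outside (−180°, 180°]; subtract 360° → +116.265°.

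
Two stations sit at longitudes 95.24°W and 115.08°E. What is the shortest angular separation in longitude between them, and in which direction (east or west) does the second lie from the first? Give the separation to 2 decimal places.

Raw difference: 115.08 − -95.24 = 210.32°.
Normalise into (−180°, 180°]: 210.32° − 360° = -149.68°.
Negative ⇒ the second point lies to the west; separation 149.68°.

149.68° west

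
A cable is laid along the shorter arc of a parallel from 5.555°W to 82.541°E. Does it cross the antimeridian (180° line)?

No

Signed shortest Δλ = ((82.541 − -5.555 + 180) mod 360) − 180 = 88.096°.
Going east by 88.096° from -5.555° reaches +82.541° without touching 180°.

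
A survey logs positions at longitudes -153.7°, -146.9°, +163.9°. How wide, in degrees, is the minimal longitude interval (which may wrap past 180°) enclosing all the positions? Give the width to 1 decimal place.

Sort the longitudes: -153.7°, -146.9°, +163.9°.
Eastward gaps between consecutive values (wrapping around): 6.8°, 310.8°, 42.4°.
Largest gap = 310.8° ⇒ minimal covering band is its complement: 360° − 310.8° = 49.2°.
Band runs from +163.9° eastward to -146.9°, crossing the antimeridian.

49.2°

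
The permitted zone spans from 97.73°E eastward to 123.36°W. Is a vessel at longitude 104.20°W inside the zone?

Band width going east from +97.73° to -123.36°: ((-123.36 − 97.73) mod 360) = 138.91°.
Offset of -104.20° east of the west edge: ((-104.20 − 97.73) mod 360) = 158.07°.
158.07° > 138.91° ⇒ outside.

No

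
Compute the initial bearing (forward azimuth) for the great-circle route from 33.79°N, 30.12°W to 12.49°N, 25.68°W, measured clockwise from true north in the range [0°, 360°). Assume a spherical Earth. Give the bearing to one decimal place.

Δλ = -25.68 − -30.12 = 4.44°.
θ = atan2( sin Δλ · cos φ₂ , cos φ₁ · sin φ₂ − sin φ₁ · cos φ₂ · cos Δλ )
  = atan2(0.07558, -0.36162) = 168.194° → normalised to [0°, 360°): 168.194°.

168.2°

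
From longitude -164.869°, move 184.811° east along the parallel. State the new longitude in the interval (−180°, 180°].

+19.942°

Start at -164.869°; shift +184.811° → +19.942°.
+19.942° already lies in (−180°, 180°].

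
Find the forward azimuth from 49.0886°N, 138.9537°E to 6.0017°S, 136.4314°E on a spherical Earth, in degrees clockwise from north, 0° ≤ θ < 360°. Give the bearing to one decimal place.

Δλ = 136.4314 − 138.9537 = -2.5223°.
θ = atan2( sin Δλ · cos φ₂ , cos φ₁ · sin φ₂ − sin φ₁ · cos φ₂ · cos Δλ )
  = atan2(-0.04377, -0.81933) = -176.942° → normalised to [0°, 360°): 183.058°.

183.1°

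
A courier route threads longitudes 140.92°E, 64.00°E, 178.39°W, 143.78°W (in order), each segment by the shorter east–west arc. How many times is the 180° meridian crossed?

Leg 1: +140.92° → +64.00°, shortest Δλ = -76.92° (west) — does not cross 180°.
Leg 2: +64.00° → -178.39°, shortest Δλ = 117.61° (east) — crosses 180°.
Leg 3: -178.39° → -143.78°, shortest Δλ = 34.61° (east) — does not cross 180°.
Total crossings: 1.

1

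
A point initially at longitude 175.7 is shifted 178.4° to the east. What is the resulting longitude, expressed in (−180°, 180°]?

Start at +175.7°; shift +178.4° → +354.1°.
+354.1° lies outside (−180°, 180°]; subtract 360° → -5.9°.

-5.9°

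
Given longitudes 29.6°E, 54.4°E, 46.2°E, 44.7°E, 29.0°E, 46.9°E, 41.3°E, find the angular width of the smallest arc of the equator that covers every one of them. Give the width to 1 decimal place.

25.4°

Sort the longitudes: +29.0°, +29.6°, +41.3°, +44.7°, +46.2°, +46.9°, +54.4°.
Eastward gaps between consecutive values (wrapping around): 0.6°, 11.7°, 3.4°, 1.5°, 0.7°, 7.5°, 334.6°.
Largest gap = 334.6° ⇒ minimal covering band is its complement: 360° − 334.6° = 25.4°.
Band runs from +29.0° eastward to +54.4°.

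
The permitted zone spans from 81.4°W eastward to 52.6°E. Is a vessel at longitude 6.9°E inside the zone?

Yes

Band width going east from -81.4° to +52.6°: ((52.6 − -81.4) mod 360) = 134.0°.
Offset of +6.9° east of the west edge: ((6.9 − -81.4) mod 360) = 88.3°.
88.3° ≤ 134.0° ⇒ inside.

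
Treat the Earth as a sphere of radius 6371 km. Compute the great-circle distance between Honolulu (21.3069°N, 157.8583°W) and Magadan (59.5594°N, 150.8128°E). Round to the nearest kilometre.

Δλ = 150.8128 − -157.8583 = 308.6711°; wrapped into (−180°, 180°]: -51.3289°.
Δφ = 59.5594 − 21.3069 = 38.2525°.
a = sin²(Δφ/2) + cos φ₁ · cos φ₂ · sin²(Δλ/2) = 0.195893.
c = 2·atan2(√a, √(1−a)) = 0.91699 rad → d = 6371·c ≈ 5842.13 km.

5842 km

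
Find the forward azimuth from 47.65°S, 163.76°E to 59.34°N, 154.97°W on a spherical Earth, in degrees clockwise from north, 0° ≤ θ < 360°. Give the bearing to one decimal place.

21.3°

Δλ = -154.97 − 163.76 = -318.73°; wrapped into (−180°, 180°]: 41.27°.
θ = atan2( sin Δλ · cos φ₂ , cos φ₁ · sin φ₂ − sin φ₁ · cos φ₂ · cos Δλ )
  = atan2(0.33636, 0.86274) = 21.300° → normalised to [0°, 360°): 21.300°.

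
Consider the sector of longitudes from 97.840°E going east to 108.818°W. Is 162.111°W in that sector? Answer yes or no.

Band width going east from +97.840° to -108.818°: ((-108.818 − 97.840) mod 360) = 153.342°.
Offset of -162.111° east of the west edge: ((-162.111 − 97.840) mod 360) = 100.049°.
100.049° ≤ 153.342° ⇒ inside.

Yes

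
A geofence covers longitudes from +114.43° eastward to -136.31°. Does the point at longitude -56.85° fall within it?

Band width going east from +114.43° to -136.31°: ((-136.31 − 114.43) mod 360) = 109.26°.
Offset of -56.85° east of the west edge: ((-56.85 − 114.43) mod 360) = 188.72°.
188.72° > 109.26° ⇒ outside.

No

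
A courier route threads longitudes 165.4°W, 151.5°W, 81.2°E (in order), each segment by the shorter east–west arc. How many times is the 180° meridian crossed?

Leg 1: -165.4° → -151.5°, shortest Δλ = 13.9° (east) — does not cross 180°.
Leg 2: -151.5° → +81.2°, shortest Δλ = -127.3° (west) — crosses 180°.
Total crossings: 1.

1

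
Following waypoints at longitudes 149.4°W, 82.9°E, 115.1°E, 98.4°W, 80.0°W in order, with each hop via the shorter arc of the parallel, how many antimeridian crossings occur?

Leg 1: -149.4° → +82.9°, shortest Δλ = -127.7° (west) — crosses 180°.
Leg 2: +82.9° → +115.1°, shortest Δλ = 32.2° (east) — does not cross 180°.
Leg 3: +115.1° → -98.4°, shortest Δλ = 146.5° (east) — crosses 180°.
Leg 4: -98.4° → -80.0°, shortest Δλ = 18.4° (east) — does not cross 180°.
Total crossings: 2.

2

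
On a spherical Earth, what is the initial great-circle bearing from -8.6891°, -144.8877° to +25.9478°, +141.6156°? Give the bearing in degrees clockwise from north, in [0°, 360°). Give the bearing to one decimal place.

298.7°

Δλ = 141.6156 − -144.8877 = 286.5033°; wrapped into (−180°, 180°]: -73.4967°.
θ = atan2( sin Δλ · cos φ₂ , cos φ₁ · sin φ₂ − sin φ₁ · cos φ₂ · cos Δλ )
  = atan2(-0.86215, 0.47112) = -61.346° → normalised to [0°, 360°): 298.654°.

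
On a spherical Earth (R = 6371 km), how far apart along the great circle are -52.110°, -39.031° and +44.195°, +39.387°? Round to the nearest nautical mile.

7055 nmi

Δλ = 39.387 − -39.031 = 78.418°.
Δφ = 44.195 − -52.110 = 96.305°.
a = sin²(Δφ/2) + cos φ₁ · cos φ₂ · sin²(Δλ/2) = 0.730871.
c = 2·atan2(√a, √(1−a)) = 2.05076 rad → d = 6371·c ≈ 13065.36 km ≈ 7054.73 nmi.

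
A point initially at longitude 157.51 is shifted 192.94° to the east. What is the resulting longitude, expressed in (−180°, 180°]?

Start at +157.51°; shift +192.94° → +350.45°.
+350.45° lies outside (−180°, 180°]; subtract 360° → -9.55°.

-9.55°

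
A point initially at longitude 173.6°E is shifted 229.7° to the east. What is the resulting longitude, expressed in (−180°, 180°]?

Start at +173.6°; shift +229.7° → +403.3°.
+403.3° lies outside (−180°, 180°]; subtract 360° → +43.3°.

43.3°E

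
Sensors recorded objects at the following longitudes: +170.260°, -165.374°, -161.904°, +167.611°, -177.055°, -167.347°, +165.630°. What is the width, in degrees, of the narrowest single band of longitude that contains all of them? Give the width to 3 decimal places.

Sort the longitudes: -177.055°, -167.347°, -165.374°, -161.904°, +165.630°, +167.611°, +170.260°.
Eastward gaps between consecutive values (wrapping around): 9.708°, 1.973°, 3.470°, 327.534°, 1.981°, 2.649°, 12.685°.
Largest gap = 327.534° ⇒ minimal covering band is its complement: 360° − 327.534° = 32.466°.
Band runs from +165.630° eastward to -161.904°, crossing the antimeridian.

32.466°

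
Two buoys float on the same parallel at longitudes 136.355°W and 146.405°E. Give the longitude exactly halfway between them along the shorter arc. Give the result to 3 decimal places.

174.975°W

Signed shortest Δλ from -136.355° to +146.405° is -77.240°.
Midpoint longitude = -136.355° + (-77.240°)/2 = -136.355° − 38.620° = -174.975°.
(The naïve average (-136.355 + +146.405)/2 = 5.025° is on the wrong side of the globe.)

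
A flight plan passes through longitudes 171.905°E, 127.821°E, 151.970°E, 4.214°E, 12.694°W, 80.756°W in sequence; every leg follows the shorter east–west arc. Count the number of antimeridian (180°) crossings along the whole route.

0

Leg 1: +171.905° → +127.821°, shortest Δλ = -44.084° (west) — does not cross 180°.
Leg 2: +127.821° → +151.970°, shortest Δλ = 24.149° (east) — does not cross 180°.
Leg 3: +151.970° → +4.214°, shortest Δλ = -147.756° (west) — does not cross 180°.
Leg 4: +4.214° → -12.694°, shortest Δλ = -16.908° (west) — does not cross 180°.
Leg 5: -12.694° → -80.756°, shortest Δλ = -68.062° (west) — does not cross 180°.
Total crossings: 0.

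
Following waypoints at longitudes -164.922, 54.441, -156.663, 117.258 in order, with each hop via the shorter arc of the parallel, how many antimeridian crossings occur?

Leg 1: -164.922° → +54.441°, shortest Δλ = -140.637° (west) — crosses 180°.
Leg 2: +54.441° → -156.663°, shortest Δλ = 148.896° (east) — crosses 180°.
Leg 3: -156.663° → +117.258°, shortest Δλ = -86.079° (west) — crosses 180°.
Total crossings: 3.

3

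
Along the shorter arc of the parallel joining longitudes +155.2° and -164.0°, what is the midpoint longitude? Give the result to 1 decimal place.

+175.6°

Signed shortest Δλ from +155.2° to -164.0° is +40.8°.
Midpoint longitude = +155.2° + (+40.8°)/2 = +155.2° + 20.4° = +175.6°.
(The naïve average (+155.2 + -164.0)/2 = -4.4° is on the wrong side of the globe.)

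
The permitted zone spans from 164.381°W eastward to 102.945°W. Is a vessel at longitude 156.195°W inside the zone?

Band width going east from -164.381° to -102.945°: ((-102.945 − -164.381) mod 360) = 61.436°.
Offset of -156.195° east of the west edge: ((-156.195 − -164.381) mod 360) = 8.186°.
8.186° ≤ 61.436° ⇒ inside.

Yes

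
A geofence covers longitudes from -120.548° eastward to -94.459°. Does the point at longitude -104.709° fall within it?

Yes

Band width going east from -120.548° to -94.459°: ((-94.459 − -120.548) mod 360) = 26.089°.
Offset of -104.709° east of the west edge: ((-104.709 − -120.548) mod 360) = 15.839°.
15.839° ≤ 26.089° ⇒ inside.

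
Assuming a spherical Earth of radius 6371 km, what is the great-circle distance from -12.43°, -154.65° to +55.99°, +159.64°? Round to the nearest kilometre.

8705 km

Δλ = 159.64 − -154.65 = 314.29°; wrapped into (−180°, 180°]: -45.71°.
Δφ = 55.99 − -12.43 = 68.42°.
a = sin²(Δφ/2) + cos φ₁ · cos φ₂ · sin²(Δλ/2) = 0.398501.
c = 2·atan2(√a, √(1−a)) = 1.36638 rad → d = 6371·c ≈ 8705.19 km.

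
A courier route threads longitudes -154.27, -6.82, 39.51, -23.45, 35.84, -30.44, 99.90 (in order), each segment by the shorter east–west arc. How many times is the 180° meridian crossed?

0

Leg 1: -154.27° → -6.82°, shortest Δλ = 147.45° (east) — does not cross 180°.
Leg 2: -6.82° → +39.51°, shortest Δλ = 46.33° (east) — does not cross 180°.
Leg 3: +39.51° → -23.45°, shortest Δλ = -62.96° (west) — does not cross 180°.
Leg 4: -23.45° → +35.84°, shortest Δλ = 59.29° (east) — does not cross 180°.
Leg 5: +35.84° → -30.44°, shortest Δλ = -66.28° (west) — does not cross 180°.
Leg 6: -30.44° → +99.90°, shortest Δλ = 130.34° (east) — does not cross 180°.
Total crossings: 0.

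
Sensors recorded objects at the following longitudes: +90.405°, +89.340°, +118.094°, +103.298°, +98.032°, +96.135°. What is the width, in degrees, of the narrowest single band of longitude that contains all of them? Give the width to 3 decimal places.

Sort the longitudes: +89.340°, +90.405°, +96.135°, +98.032°, +103.298°, +118.094°.
Eastward gaps between consecutive values (wrapping around): 1.065°, 5.730°, 1.897°, 5.266°, 14.796°, 331.246°.
Largest gap = 331.246° ⇒ minimal covering band is its complement: 360° − 331.246° = 28.754°.
Band runs from +89.340° eastward to +118.094°.

28.754°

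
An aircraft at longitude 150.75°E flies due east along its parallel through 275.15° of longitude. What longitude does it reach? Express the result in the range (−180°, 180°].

65.90°E

Start at +150.75°; shift +275.15° → +425.90°.
+425.90° lies outside (−180°, 180°]; subtract 360° → +65.90°.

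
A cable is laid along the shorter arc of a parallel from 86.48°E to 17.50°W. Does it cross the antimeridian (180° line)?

Signed shortest Δλ = ((-17.50 − 86.48 + 180) mod 360) − 180 = -103.98°.
Going west by 103.98° from +86.48° reaches -17.50° without touching 180°.

No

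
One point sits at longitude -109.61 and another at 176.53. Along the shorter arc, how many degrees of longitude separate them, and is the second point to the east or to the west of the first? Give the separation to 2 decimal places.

Raw difference: 176.53 − -109.61 = 286.14°.
Normalise into (−180°, 180°]: 286.14° − 360° = -73.86°.
Negative ⇒ the second point lies to the west; separation 73.86°.

73.86° west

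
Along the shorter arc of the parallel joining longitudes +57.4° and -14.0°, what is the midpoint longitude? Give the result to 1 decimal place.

Signed shortest Δλ from +57.4° to -14.0° is -71.4°.
Midpoint longitude = +57.4° + (-71.4°)/2 = +57.4° − 35.7° = +21.7°.

+21.7°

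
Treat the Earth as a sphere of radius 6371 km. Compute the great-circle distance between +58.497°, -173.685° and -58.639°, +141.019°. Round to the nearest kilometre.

Δλ = 141.019 − -173.685 = 314.704°; wrapped into (−180°, 180°]: -45.296°.
Δφ = -58.639 − 58.497 = -117.136°.
a = sin²(Δφ/2) + cos φ₁ · cos φ₂ · sin²(Δλ/2) = 0.768376.
c = 2·atan2(√a, √(1−a)) = 2.13738 rad → d = 6371·c ≈ 13617.24 km.

13617 km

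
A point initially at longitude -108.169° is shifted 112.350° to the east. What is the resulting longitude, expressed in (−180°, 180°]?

Start at -108.169°; shift +112.350° → +4.181°.
+4.181° already lies in (−180°, 180°].

+4.181°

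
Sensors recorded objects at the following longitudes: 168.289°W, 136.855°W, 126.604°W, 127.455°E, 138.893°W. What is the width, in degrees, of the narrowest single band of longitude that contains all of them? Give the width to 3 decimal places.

Sort the longitudes: -168.289°, -138.893°, -136.855°, -126.604°, +127.455°.
Eastward gaps between consecutive values (wrapping around): 29.396°, 2.038°, 10.251°, 254.059°, 64.256°.
Largest gap = 254.059° ⇒ minimal covering band is its complement: 360° − 254.059° = 105.941°.
Band runs from +127.455° eastward to -126.604°, crossing the antimeridian.

105.941°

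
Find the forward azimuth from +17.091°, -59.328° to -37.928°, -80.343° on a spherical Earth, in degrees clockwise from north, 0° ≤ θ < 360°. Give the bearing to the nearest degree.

199°

Δλ = -80.343 − -59.328 = -21.015°.
θ = atan2( sin Δλ · cos φ₂ , cos φ₁ · sin φ₂ − sin φ₁ · cos φ₂ · cos Δλ )
  = atan2(-0.28287, -0.80392) = -160.615° → normalised to [0°, 360°): 199.385°.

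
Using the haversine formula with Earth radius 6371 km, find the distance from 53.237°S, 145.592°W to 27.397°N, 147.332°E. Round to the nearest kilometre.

Δλ = 147.332 − -145.592 = 292.924°; wrapped into (−180°, 180°]: -67.076°.
Δφ = 27.397 − -53.237 = 80.634°.
a = sin²(Δφ/2) + cos φ₁ · cos φ₂ · sin²(Δλ/2) = 0.580830.
c = 2·atan2(√a, √(1−a)) = 1.73317 rad → d = 6371·c ≈ 11042.02 km.

11042 km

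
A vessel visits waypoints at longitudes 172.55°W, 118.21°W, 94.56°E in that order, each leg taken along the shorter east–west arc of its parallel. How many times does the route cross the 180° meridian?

1

Leg 1: -172.55° → -118.21°, shortest Δλ = 54.34° (east) — does not cross 180°.
Leg 2: -118.21° → +94.56°, shortest Δλ = -147.23° (west) — crosses 180°.
Total crossings: 1.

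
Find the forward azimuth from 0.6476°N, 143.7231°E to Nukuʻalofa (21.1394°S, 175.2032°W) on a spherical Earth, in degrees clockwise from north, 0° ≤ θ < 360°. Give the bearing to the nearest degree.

121°

Δλ = -175.2032 − 143.7231 = -318.9263°; wrapped into (−180°, 180°]: 41.0737°.
θ = atan2( sin Δλ · cos φ₂ , cos φ₁ · sin φ₂ − sin φ₁ · cos φ₂ · cos Δλ )
  = atan2(0.61281, -0.36856) = 121.024° → normalised to [0°, 360°): 121.024°.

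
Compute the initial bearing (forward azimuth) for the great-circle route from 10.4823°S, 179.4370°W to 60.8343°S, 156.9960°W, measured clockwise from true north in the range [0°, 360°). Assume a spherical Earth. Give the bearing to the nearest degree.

Δλ = -156.9960 − -179.4370 = 22.4410°.
θ = atan2( sin Δλ · cos φ₂ , cos φ₁ · sin φ₂ − sin φ₁ · cos φ₂ · cos Δλ )
  = atan2(0.18603, -0.77669) = 166.530° → normalised to [0°, 360°): 166.530°.

167°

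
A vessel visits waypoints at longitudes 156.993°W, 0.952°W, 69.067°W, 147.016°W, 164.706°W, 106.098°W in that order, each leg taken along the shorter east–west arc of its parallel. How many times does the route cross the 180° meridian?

Leg 1: -156.993° → -0.952°, shortest Δλ = 156.041° (east) — does not cross 180°.
Leg 2: -0.952° → -69.067°, shortest Δλ = -68.115° (west) — does not cross 180°.
Leg 3: -69.067° → -147.016°, shortest Δλ = -77.949° (west) — does not cross 180°.
Leg 4: -147.016° → -164.706°, shortest Δλ = -17.69° (west) — does not cross 180°.
Leg 5: -164.706° → -106.098°, shortest Δλ = 58.608° (east) — does not cross 180°.
Total crossings: 0.

0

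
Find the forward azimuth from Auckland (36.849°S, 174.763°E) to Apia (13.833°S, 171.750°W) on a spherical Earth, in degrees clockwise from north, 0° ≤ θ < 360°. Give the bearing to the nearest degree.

Δλ = -171.750 − 174.763 = -346.513°; wrapped into (−180°, 180°]: 13.487°.
θ = atan2( sin Δλ · cos φ₂ , cos φ₁ · sin φ₂ − sin φ₁ · cos φ₂ · cos Δλ )
  = atan2(0.22646, 0.37493) = 31.132° → normalised to [0°, 360°): 31.132°.

31°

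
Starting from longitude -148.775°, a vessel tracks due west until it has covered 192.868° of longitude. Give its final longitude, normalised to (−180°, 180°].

Start at -148.775°; shift −192.868° → -341.643°.
-341.643° lies outside (−180°, 180°]; add 360° → +18.357°.

+18.357°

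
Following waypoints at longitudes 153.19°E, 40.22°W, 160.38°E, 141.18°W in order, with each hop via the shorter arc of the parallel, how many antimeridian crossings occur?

3

Leg 1: +153.19° → -40.22°, shortest Δλ = 166.59° (east) — crosses 180°.
Leg 2: -40.22° → +160.38°, shortest Δλ = -159.4° (west) — crosses 180°.
Leg 3: +160.38° → -141.18°, shortest Δλ = 58.44° (east) — crosses 180°.
Total crossings: 3.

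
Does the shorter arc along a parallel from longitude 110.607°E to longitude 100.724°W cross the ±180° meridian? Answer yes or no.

Yes

Naïve |-100.724 − 110.607| = 211.331° > 180°, so the shorter arc goes the other way round — across 180°.
Signed shortest Δλ = ((-100.724 − 110.607 + 180) mod 360) − 180 = 148.669°.
Going east by 148.669° from +110.607° passes through 180° before reaching -100.724°.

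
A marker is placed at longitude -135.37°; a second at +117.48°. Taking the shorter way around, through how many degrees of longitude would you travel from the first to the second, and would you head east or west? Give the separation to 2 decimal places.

Raw difference: 117.48 − -135.37 = 252.85°.
Normalise into (−180°, 180°]: 252.85° − 360° = -107.15°.
Negative ⇒ the second point lies to the west; separation 107.15°.

107.15° west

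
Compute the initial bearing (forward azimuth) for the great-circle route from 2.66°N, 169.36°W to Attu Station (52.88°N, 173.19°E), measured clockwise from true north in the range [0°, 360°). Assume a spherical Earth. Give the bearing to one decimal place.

346.8°

Δλ = 173.19 − -169.36 = 342.55°; wrapped into (−180°, 180°]: -17.45°.
θ = atan2( sin Δλ · cos φ₂ , cos φ₁ · sin φ₂ − sin φ₁ · cos φ₂ · cos Δλ )
  = atan2(-0.18097, 0.76980) = -13.229° → normalised to [0°, 360°): 346.771°.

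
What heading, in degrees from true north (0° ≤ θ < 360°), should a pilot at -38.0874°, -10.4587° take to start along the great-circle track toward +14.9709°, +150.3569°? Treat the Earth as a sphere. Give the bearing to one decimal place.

Δλ = 150.3569 − -10.4587 = 160.8156°.
θ = atan2( sin Δλ · cos φ₂ , cos φ₁ · sin φ₂ − sin φ₁ · cos φ₂ · cos Δλ )
  = atan2(0.31746, -0.35951) = 138.555° → normalised to [0°, 360°): 138.555°.

138.6°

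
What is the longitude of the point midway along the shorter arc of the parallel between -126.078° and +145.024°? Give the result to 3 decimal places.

-170.527°

Signed shortest Δλ from -126.078° to +145.024° is -88.898°.
Midpoint longitude = -126.078° + (-88.898°)/2 = -126.078° − 44.449° = -170.527°.
(The naïve average (-126.078 + +145.024)/2 = 9.473° is on the wrong side of the globe.)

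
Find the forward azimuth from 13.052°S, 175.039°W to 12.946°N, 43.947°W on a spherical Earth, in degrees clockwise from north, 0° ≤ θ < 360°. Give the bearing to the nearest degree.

84°

Δλ = -43.947 − -175.039 = 131.092°.
θ = atan2( sin Δλ · cos φ₂ , cos φ₁ · sin φ₂ − sin φ₁ · cos φ₂ · cos Δλ )
  = atan2(0.73450, 0.07358) = 84.279° → normalised to [0°, 360°): 84.279°.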